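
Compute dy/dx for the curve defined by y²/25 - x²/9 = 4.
Differentiate both sides with respect to x, treating y as y(x). By the chain rule, any term containing y contributes a factor of y' = dy/dx when we differentiate it.

Move every term to one side and write the relation as F(x, y) = 0. Term by term,
  d/dx[-x^2/9] = -2x/9
  d/dx[y^2/25] = 2y·y'/25
  d/dx[-4] = 0

The pieces without y' make up ∂F/∂x and the coefficient of y' is ∂F/∂y:
  ∂F/∂x = -2x/9,
  ∂F/∂y = 2y/25.

Since d/dx[F] = ∂F/∂x + (∂F/∂y)·y' = 0, solve for y':
  (∂F/∂y)·y' = -∂F/∂x
  dy/dx = -(∂F/∂x)/(∂F/∂y) = -(-2x/9)/(2y/25) = 25x/(9y)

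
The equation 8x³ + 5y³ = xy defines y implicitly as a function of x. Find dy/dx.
Differentiate both sides with respect to x, treating y as y(x). By the chain rule, any term containing y contributes a factor of y' = dy/dx when we differentiate it.

Move every term to one side and write the relation as F(x, y) = 0. Term by term,
  d/dx[8x^3] = 24x^2
  d/dx[-xy] = -x·y' - y
  d/dx[5y^3] = 15y^2·y'

The pieces without y' make up ∂F/∂x and the coefficient of y' is ∂F/∂y:
  ∂F/∂x = 24x^2 - y,
  ∂F/∂y = -x + 15y^2.

Since d/dx[F] = ∂F/∂x + (∂F/∂y)·y' = 0, solve for y':
  (∂F/∂y)·y' = -∂F/∂x
  dy/dx = -(∂F/∂x)/(∂F/∂y) = -(24x^2 - y)/(-x + 15y^2) = (24x^2 - y)/(x - 15y^2)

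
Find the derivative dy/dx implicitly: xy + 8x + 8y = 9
Differentiate the relation implicitly: treat y = y(x) and apply the chain rule, so every y-derivative picks up a y' = dy/dx factor.

With everything moved to the left-hand side, differentiate term by term:
  d/dx[xy] = x·y' + y
  d/dx[8x] = 8
  d/dx[8y] = 8·y'
  d/dx[-9] = 0

Separating the contributions that come from x directly and those that come through y:
  without y':      y + 8
  multiplying y':  x + 8

so (y + 8) + (x + 8)·y' = 0, and therefore
  dy/dx = -(y + 8)/(x + 8) = (-y - 8)/(x + 8)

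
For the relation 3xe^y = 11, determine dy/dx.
Differentiate the relation implicitly: treat y = y(x) and apply the chain rule, so every y-derivative picks up a y' = dy/dx factor.

With everything moved to the left-hand side, differentiate term by term:
  d/dx[3x·e^(y)] = 3x·y'·e^(y) + 3e^(y)
  d/dx[-11] = 0

Separating the contributions that come from x directly and those that come through y:
  without y':      3e^(y)
  multiplying y':  3x·e^(y)

so (3e^(y)) + (3x·e^(y))·y' = 0, and therefore
  dy/dx = -(3e^(y))/(3x·e^(y)) = -1/x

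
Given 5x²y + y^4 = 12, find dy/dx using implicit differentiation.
Apply d/dx to both sides, remembering that y depends on x. Each occurrence of y therefore brings in a y' = dy/dx via the chain rule.

With F(x, y) equal to the left-hand side minus the right, differentiate F term by term:
  d/dx[5x^2y] = 5x^2·y' + 10xy
  d/dx[y^4] = 4y^3·y'
  d/dx[-12] = 0
Adding these up, d/dx[F] = 0 becomes
  (10xy) + (5x^2 + 4y^3)·y' = 0,
so isolating y',
  dy/dx = -(10xy)/(5x^2 + 4y^3) = -10xy/(5x^2 + 4y^3)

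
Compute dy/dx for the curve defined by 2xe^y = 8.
Differentiate the relation implicitly: treat y = y(x) and apply the chain rule, so every y-derivative picks up a y' = dy/dx factor.

With everything moved to the left-hand side, differentiate term by term:
  d/dx[2x·e^(y)] = 2x·y'·e^(y) + 2e^(y)
  d/dx[-8] = 0

Separating the contributions that come from x directly and those that come through y:
  without y':      2e^(y)
  multiplying y':  2x·e^(y)

so (2e^(y)) + (2x·e^(y))·y' = 0, and therefore
  dy/dx = -(2e^(y))/(2x·e^(y)) = -1/x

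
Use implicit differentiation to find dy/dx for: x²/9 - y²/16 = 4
Take d/dx of both sides. Since y is implicitly a function of x, the chain rule attaches a y' = dy/dx factor whenever we differentiate through y.

Set F(x, y) = (left side) − (right side), so the curve is F = 0. Differentiating each term of F:
  d/dx[x^2/9] = 2x/9
  d/dx[-y^2/16] = -y·y'/8
  d/dx[-4] = 0

Collecting, the y'-free part is the partial derivative in x and the y' coefficient is the partial derivative in y:
  ∂F/∂x = 2x/9
  ∂F/∂y = -y/8

so d/dx[F(x, y(x))] = ∂F/∂x + (∂F/∂y)·y' = 0. Rearranging,
  dy/dx = -(∂F/∂x)/(∂F/∂y) = -(2x/9)/(-y/8) = 16x/(9y)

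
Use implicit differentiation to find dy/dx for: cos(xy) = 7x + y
Apply d/dx to both sides, remembering that y depends on x. Each occurrence of y therefore brings in a y' = dy/dx via the chain rule.

With F(x, y) equal to the left-hand side minus the right, differentiate F term by term:
  d/dx[-7x] = -7
  d/dx[-y] = -y'
  d/dx[cos(xy)] = -(x·y' + y)·sin(xy)
Adding these up, d/dx[F] = 0 becomes
  (-y·sin(xy) - 7) + (-x·sin(xy) - 1)·y' = 0,
so isolating y',
  dy/dx = -(-y·sin(xy) - 7)/(-x·sin(xy) - 1) = -(y·sin(xy) + 7)/(x·sin(xy) + 1)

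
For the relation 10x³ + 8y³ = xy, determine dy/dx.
Differentiate the relation implicitly: treat y = y(x) and apply the chain rule, so every y-derivative picks up a y' = dy/dx factor.

With everything moved to the left-hand side, differentiate term by term:
  d/dx[10x^3] = 30x^2
  d/dx[-xy] = -x·y' - y
  d/dx[8y^3] = 24y^2·y'

Separating the contributions that come from x directly and those that come through y:
  without y':      30x^2 - y
  multiplying y':  -x + 24y^2

so (30x^2 - y) + (-x + 24y^2)·y' = 0, and therefore
  dy/dx = -(30x^2 - y)/(-x + 24y^2) = (30x^2 - y)/(x - 24y^2)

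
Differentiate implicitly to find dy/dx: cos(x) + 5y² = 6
Differentiate the relation implicitly: treat y = y(x) and apply the chain rule, so every y-derivative picks up a y' = dy/dx factor.

With everything moved to the left-hand side, differentiate term by term:
  d/dx[5y^2] = 10y·y'
  d/dx[cos(x)] = -sin(x)
  d/dx[-6] = 0

Separating the contributions that come from x directly and those that come through y:
  without y':      -sin(x)
  multiplying y':  10y

so (-sin(x)) + (10y)·y' = 0, and therefore
  dy/dx = -(-sin(x))/(10y) = sin(x)/(10y)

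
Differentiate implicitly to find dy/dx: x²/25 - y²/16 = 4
Differentiate the relation implicitly: treat y = y(x) and apply the chain rule, so every y-derivative picks up a y' = dy/dx factor.

With everything moved to the left-hand side, differentiate term by term:
  d/dx[x^2/25] = 2x/25
  d/dx[-y^2/16] = -y·y'/8
  d/dx[-4] = 0

Separating the contributions that come from x directly and those that come through y:
  without y':      2x/25
  multiplying y':  -y/8

so (2x/25) + (-y/8)·y' = 0, and therefore
  dy/dx = -(2x/25)/(-y/8) = 16x/(25y)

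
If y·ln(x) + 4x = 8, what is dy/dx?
Apply d/dx to both sides, remembering that y depends on x. Each occurrence of y therefore brings in a y' = dy/dx via the chain rule.

With F(x, y) equal to the left-hand side minus the right, differentiate F term by term:
  d/dx[4x] = 4
  d/dx[y·ln(x)] = y'·ln(x) + y/x
  d/dx[-8] = 0
Adding these up, d/dx[F] = 0 becomes
  (4 + y/x) + (ln(x))·y' = 0,
so isolating y',
  dy/dx = -(4 + y/x)/(ln(x))
        = -((4x + y)/x)/(ln(x)) = (-4x - y)/(x·ln(x))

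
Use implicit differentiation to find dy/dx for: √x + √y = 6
Differentiate the relation implicitly: treat y = y(x) and apply the chain rule, so every y-derivative picks up a y' = dy/dx factor.

With everything moved to the left-hand side, differentiate term by term:
  d/dx[√(x)] = 1/(2√(x))
  d/dx[√(y)] = y'/(2√(y))
  d/dx[-6] = 0

Separating the contributions that come from x directly and those that come through y:
  without y':      1/(2√(x))
  multiplying y':  1/(2√(y))

so (1/(2√(x))) + (1/(2√(y)))·y' = 0, and therefore
  dy/dx = -(1/(2√(x)))/(1/(2√(y))) = -√(y)/√(x)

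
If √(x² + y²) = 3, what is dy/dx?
Differentiate the relation implicitly: treat y = y(x) and apply the chain rule, so every y-derivative picks up a y' = dy/dx factor.

With everything moved to the left-hand side, differentiate term by term:
  d/dx[√(x^2 + y^2)] = (x + y·y')/√(x^2 + y^2)
  d/dx[-3] = 0

Separating the contributions that come from x directly and those that come through y:
  without y':      x/√(x^2 + y^2)
  multiplying y':  y/√(x^2 + y^2)

so (x/√(x^2 + y^2)) + (y/√(x^2 + y^2))·y' = 0, and therefore
  dy/dx = -(x/√(x^2 + y^2))/(y/√(x^2 + y^2)) = -x/y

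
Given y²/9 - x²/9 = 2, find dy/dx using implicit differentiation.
Take d/dx of both sides. Since y is implicitly a function of x, the chain rule attaches a y' = dy/dx factor whenever we differentiate through y.

Set F(x, y) = (left side) − (right side), so the curve is F = 0. Differentiating each term of F:
  d/dx[-x^2/9] = -2x/9
  d/dx[y^2/9] = 2y·y'/9
  d/dx[-2] = 0

Collecting, the y'-free part is the partial derivative in x and the y' coefficient is the partial derivative in y:
  ∂F/∂x = -2x/9
  ∂F/∂y = 2y/9

so d/dx[F(x, y(x))] = ∂F/∂x + (∂F/∂y)·y' = 0. Rearranging,
  dy/dx = -(∂F/∂x)/(∂F/∂y) = -(-2x/9)/(2y/9) = x/y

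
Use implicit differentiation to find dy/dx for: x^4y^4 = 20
Take d/dx of both sides. Since y is implicitly a function of x, the chain rule attaches a y' = dy/dx factor whenever we differentiate through y.

Set F(x, y) = (left side) − (right side), so the curve is F = 0. Differentiating each term of F:
  d/dx[x^4y^4] = 4x^4y^3·y' + 4x^3y^4
  d/dx[-20] = 0

Collecting, the y'-free part is the partial derivative in x and the y' coefficient is the partial derivative in y:
  ∂F/∂x = 4x^3y^4
  ∂F/∂y = 4x^4y^3

so d/dx[F(x, y(x))] = ∂F/∂x + (∂F/∂y)·y' = 0. Rearranging,
  dy/dx = -(∂F/∂x)/(∂F/∂y) = -(4x^3y^4)/(4x^4y^3) = -y/x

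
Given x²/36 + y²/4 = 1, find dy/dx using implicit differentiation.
Take d/dx of both sides. Since y is implicitly a function of x, the chain rule attaches a y' = dy/dx factor whenever we differentiate through y.

Set F(x, y) = (left side) − (right side), so the curve is F = 0. Differentiating each term of F:
  d/dx[x^2/36] = x/18
  d/dx[y^2/4] = y·y'/2
  d/dx[-1] = 0

Collecting, the y'-free part is the partial derivative in x and the y' coefficient is the partial derivative in y:
  ∂F/∂x = x/18
  ∂F/∂y = y/2

so d/dx[F(x, y(x))] = ∂F/∂x + (∂F/∂y)·y' = 0. Rearranging,
  dy/dx = -(∂F/∂x)/(∂F/∂y) = -(x/18)/(y/2) = -x/(9y)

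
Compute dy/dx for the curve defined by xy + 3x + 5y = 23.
Differentiate both sides with respect to x, treating y as y(x). By the chain rule, any term containing y contributes a factor of y' = dy/dx when we differentiate it.

Move every term to one side and write the relation as F(x, y) = 0. Term by term,
  d/dx[xy] = x·y' + y
  d/dx[3x] = 3
  d/dx[5y] = 5·y'
  d/dx[-23] = 0

The pieces without y' make up ∂F/∂x and the coefficient of y' is ∂F/∂y:
  ∂F/∂x = y + 3,
  ∂F/∂y = x + 5.

Since d/dx[F] = ∂F/∂x + (∂F/∂y)·y' = 0, solve for y':
  (∂F/∂y)·y' = -∂F/∂x
  dy/dx = -(∂F/∂x)/(∂F/∂y) = -(y + 3)/(x + 5) = (-y - 3)/(x + 5)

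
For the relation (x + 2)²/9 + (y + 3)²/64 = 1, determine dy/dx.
Apply d/dx to both sides, remembering that y depends on x. Each occurrence of y therefore brings in a y' = dy/dx via the chain rule.

With F(x, y) equal to the left-hand side minus the right, differentiate F term by term:
  d/dx[(x + 2)^2/9] = 2x/9 + 4/9
  d/dx[(y + 3)^2/64] = y'(y + 3)/32
  d/dx[-1] = 0
Adding these up, d/dx[F] = 0 becomes
  (2x/9 + 4/9) + (y/32 + 3/32)·y' = 0,
so isolating y',
  dy/dx = -(2x/9 + 4/9)/(y/32 + 3/32)
        = -(2(x + 2)/9)/((y + 3)/32) = 64(-x - 2)/(9(y + 3))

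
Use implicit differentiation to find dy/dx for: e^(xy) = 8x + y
Apply d/dx to both sides, remembering that y depends on x. Each occurrence of y therefore brings in a y' = dy/dx via the chain rule.

With F(x, y) equal to the left-hand side minus the right, differentiate F term by term:
  d/dx[-8x] = -8
  d/dx[-y] = -y'
  d/dx[e^(xy)] = (x·y' + y)·e^(xy)
Adding these up, d/dx[F] = 0 becomes
  (y·e^(xy) - 8) + (x·e^(xy) - 1)·y' = 0,
so isolating y',
  dy/dx = -(y·e^(xy) - 8)/(x·e^(xy) - 1) = (-y·e^(xy) + 8)/(x·e^(xy) - 1)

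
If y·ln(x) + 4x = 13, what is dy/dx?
Differentiate the relation implicitly: treat y = y(x) and apply the chain rule, so every y-derivative picks up a y' = dy/dx factor.

With everything moved to the left-hand side, differentiate term by term:
  d/dx[4x] = 4
  d/dx[y·ln(x)] = y'·ln(x) + y/x
  d/dx[-13] = 0

Separating the contributions that come from x directly and those that come through y:
  without y':      4 + y/x
  multiplying y':  ln(x)

so (4 + y/x) + (ln(x))·y' = 0, and therefore
  dy/dx = -(4 + y/x)/(ln(x))
        = -((4x + y)/x)/(ln(x)) = (-4x - y)/(x·ln(x))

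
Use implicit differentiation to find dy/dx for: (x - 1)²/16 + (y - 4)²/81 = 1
Differentiate both sides with respect to x, treating y as y(x). By the chain rule, any term containing y contributes a factor of y' = dy/dx when we differentiate it.

Move every term to one side and write the relation as F(x, y) = 0. Term by term,
  d/dx[(x - 1)^2/16] = x/8 - 1/8
  d/dx[(y - 4)^2/81] = 2·y'(y - 4)/81
  d/dx[-1] = 0

The pieces without y' make up ∂F/∂x and the coefficient of y' is ∂F/∂y:
  ∂F/∂x = x/8 - 1/8,
  ∂F/∂y = 2y/81 - 8/81.

Since d/dx[F] = ∂F/∂x + (∂F/∂y)·y' = 0, solve for y':
  (∂F/∂y)·y' = -∂F/∂x
  dy/dx = -(∂F/∂x)/(∂F/∂y) = -(x/8 - 1/8)/(2y/81 - 8/81)
        = -((x - 1)/8)/(2(y - 4)/81) = 81(1 - x)/(16(y - 4))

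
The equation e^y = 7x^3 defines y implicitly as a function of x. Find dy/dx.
Differentiate both sides with respect to x, treating y as y(x). By the chain rule, any term containing y contributes a factor of y' = dy/dx when we differentiate it.

Move every term to one side and write the relation as F(x, y) = 0. Term by term,
  d/dx[-7x^3] = -21x^2
  d/dx[e^(y)] = y'·e^(y)

The pieces without y' make up ∂F/∂x and the coefficient of y' is ∂F/∂y:
  ∂F/∂x = -21x^2,
  ∂F/∂y = e^(y).

Since d/dx[F] = ∂F/∂x + (∂F/∂y)·y' = 0, solve for y':
  (∂F/∂y)·y' = -∂F/∂x
  dy/dx = -(∂F/∂x)/(∂F/∂y) = -(-21x^2)/(e^(y)) = 21x^2e^(-y)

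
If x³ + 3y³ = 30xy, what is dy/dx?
Take d/dx of both sides. Since y is implicitly a function of x, the chain rule attaches a y' = dy/dx factor whenever we differentiate through y.

Set F(x, y) = (left side) − (right side), so the curve is F = 0. Differentiating each term of F:
  d/dx[x^3] = 3x^2
  d/dx[-30xy] = -30x·y' - 30y
  d/dx[3y^3] = 9y^2·y'

Collecting, the y'-free part is the partial derivative in x and the y' coefficient is the partial derivative in y:
  ∂F/∂x = 3x^2 - 30y
  ∂F/∂y = -30x + 9y^2

so d/dx[F(x, y(x))] = ∂F/∂x + (∂F/∂y)·y' = 0. Rearranging,
  dy/dx = -(∂F/∂x)/(∂F/∂y) = -(3x^2 - 30y)/(-30x + 9y^2) = (x^2 - 10y)/(10x - 3y^2)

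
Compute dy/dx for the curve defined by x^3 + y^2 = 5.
Differentiate both sides with respect to x, treating y as y(x). By the chain rule, any term containing y contributes a factor of y' = dy/dx when we differentiate it.

Move every term to one side and write the relation as F(x, y) = 0. Term by term,
  d/dx[x^3] = 3x^2
  d/dx[y^2] = 2y·y'
  d/dx[-5] = 0

The pieces without y' make up ∂F/∂x and the coefficient of y' is ∂F/∂y:
  ∂F/∂x = 3x^2,
  ∂F/∂y = 2y.

Since d/dx[F] = ∂F/∂x + (∂F/∂y)·y' = 0, solve for y':
  (∂F/∂y)·y' = -∂F/∂x
  dy/dx = -(∂F/∂x)/(∂F/∂y) = -(3x^2)/(2y) = -3x^2/(2y)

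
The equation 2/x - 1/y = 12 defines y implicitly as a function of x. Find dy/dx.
Differentiate the relation implicitly: treat y = y(x) and apply the chain rule, so every y-derivative picks up a y' = dy/dx factor.

With everything moved to the left-hand side, differentiate term by term:
  d/dx[-1/y] = y'/y^2
  d/dx[2/x] = -2/x^2
  d/dx[-12] = 0

Separating the contributions that come from x directly and those that come through y:
  without y':      -2/x^2
  multiplying y':  y^(-2)

so (-2/x^2) + (y^(-2))·y' = 0, and therefore
  dy/dx = -(-2/x^2)/(y^(-2)) = 2y^2/x^2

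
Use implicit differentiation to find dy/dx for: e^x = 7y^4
Take d/dx of both sides. Since y is implicitly a function of x, the chain rule attaches a y' = dy/dx factor whenever we differentiate through y.

Set F(x, y) = (left side) − (right side), so the curve is F = 0. Differentiating each term of F:
  d/dx[-7y^4] = -28y^3·y'
  d/dx[e^(x)] = e^(x)

Collecting, the y'-free part is the partial derivative in x and the y' coefficient is the partial derivative in y:
  ∂F/∂x = e^(x)
  ∂F/∂y = -28y^3

so d/dx[F(x, y(x))] = ∂F/∂x + (∂F/∂y)·y' = 0. Rearranging,
  dy/dx = -(∂F/∂x)/(∂F/∂y) = -(e^(x))/(-28y^3) = e^(x)/(28y^3)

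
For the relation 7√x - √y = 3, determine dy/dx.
Differentiate both sides with respect to x, treating y as y(x). By the chain rule, any term containing y contributes a factor of y' = dy/dx when we differentiate it.

Move every term to one side and write the relation as F(x, y) = 0. Term by term,
  d/dx[7√(x)] = 7/(2√(x))
  d/dx[-√(y)] = -y'/(2√(y))
  d/dx[-3] = 0

The pieces without y' make up ∂F/∂x and the coefficient of y' is ∂F/∂y:
  ∂F/∂x = 7/(2√(x)),
  ∂F/∂y = -1/(2√(y)).

Since d/dx[F] = ∂F/∂x + (∂F/∂y)·y' = 0, solve for y':
  (∂F/∂y)·y' = -∂F/∂x
  dy/dx = -(∂F/∂x)/(∂F/∂y) = -(7/(2√(x)))/(-1/(2√(y))) = 7√(y)/√(x)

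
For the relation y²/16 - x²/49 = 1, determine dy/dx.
Differentiate both sides with respect to x, treating y as y(x). By the chain rule, any term containing y contributes a factor of y' = dy/dx when we differentiate it.

Move every term to one side and write the relation as F(x, y) = 0. Term by term,
  d/dx[-x^2/49] = -2x/49
  d/dx[y^2/16] = y·y'/8
  d/dx[-1] = 0

The pieces without y' make up ∂F/∂x and the coefficient of y' is ∂F/∂y:
  ∂F/∂x = -2x/49,
  ∂F/∂y = y/8.

Since d/dx[F] = ∂F/∂x + (∂F/∂y)·y' = 0, solve for y':
  (∂F/∂y)·y' = -∂F/∂x
  dy/dx = -(∂F/∂x)/(∂F/∂y) = -(-2x/49)/(y/8) = 16x/(49y)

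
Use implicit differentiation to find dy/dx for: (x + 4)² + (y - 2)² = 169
Apply d/dx to both sides, remembering that y depends on x. Each occurrence of y therefore brings in a y' = dy/dx via the chain rule.

With F(x, y) equal to the left-hand side minus the right, differentiate F term by term:
  d/dx[(x + 4)^2] = 2x + 8
  d/dx[(y - 2)^2] = 2·y'(y - 2)
  d/dx[-169] = 0
Adding these up, d/dx[F] = 0 becomes
  (2x + 8) + (2y - 4)·y' = 0,
so isolating y',
  dy/dx = -(2x + 8)/(2y - 4) = (-x - 4)/(y - 2)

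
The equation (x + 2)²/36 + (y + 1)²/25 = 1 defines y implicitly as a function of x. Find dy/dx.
Differentiate the relation implicitly: treat y = y(x) and apply the chain rule, so every y-derivative picks up a y' = dy/dx factor.

With everything moved to the left-hand side, differentiate term by term:
  d/dx[(x + 2)^2/36] = x/18 + 1/9
  d/dx[(y + 1)^2/25] = 2·y'(y + 1)/25
  d/dx[-1] = 0

Separating the contributions that come from x directly and those that come through y:
  without y':      x/18 + 1/9
  multiplying y':  2y/25 + 2/25

so (x/18 + 1/9) + (2y/25 + 2/25)·y' = 0, and therefore
  dy/dx = -(x/18 + 1/9)/(2y/25 + 2/25)
        = -((x + 2)/18)/(2(y + 1)/25) = 25(-x - 2)/(36(y + 1))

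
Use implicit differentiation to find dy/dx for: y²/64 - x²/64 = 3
Differentiate both sides with respect to x, treating y as y(x). By the chain rule, any term containing y contributes a factor of y' = dy/dx when we differentiate it.

Move every term to one side and write the relation as F(x, y) = 0. Term by term,
  d/dx[-x^2/64] = -x/32
  d/dx[y^2/64] = y·y'/32
  d/dx[-3] = 0

The pieces without y' make up ∂F/∂x and the coefficient of y' is ∂F/∂y:
  ∂F/∂x = -x/32,
  ∂F/∂y = y/32.

Since d/dx[F] = ∂F/∂x + (∂F/∂y)·y' = 0, solve for y':
  (∂F/∂y)·y' = -∂F/∂x
  dy/dx = -(∂F/∂x)/(∂F/∂y) = -(-x/32)/(y/32) = x/y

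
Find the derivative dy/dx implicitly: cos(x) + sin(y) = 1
Apply d/dx to both sides, remembering that y depends on x. Each occurrence of y therefore brings in a y' = dy/dx via the chain rule.

With F(x, y) equal to the left-hand side minus the right, differentiate F term by term:
  d/dx[sin(y)] = y'·cos(y)
  d/dx[cos(x)] = -sin(x)
  d/dx[-1] = 0
Adding these up, d/dx[F] = 0 becomes
  (-sin(x)) + (cos(y))·y' = 0,
so isolating y',
  dy/dx = -(-sin(x))/(cos(y)) = sin(x)/cos(y)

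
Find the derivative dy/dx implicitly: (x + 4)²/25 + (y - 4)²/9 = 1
Differentiate both sides with respect to x, treating y as y(x). By the chain rule, any term containing y contributes a factor of y' = dy/dx when we differentiate it.

Move every term to one side and write the relation as F(x, y) = 0. Term by term,
  d/dx[(x + 4)^2/25] = 2x/25 + 8/25
  d/dx[(y - 4)^2/9] = 2·y'(y - 4)/9
  d/dx[-1] = 0

The pieces without y' make up ∂F/∂x and the coefficient of y' is ∂F/∂y:
  ∂F/∂x = 2x/25 + 8/25,
  ∂F/∂y = 2y/9 - 8/9.

Since d/dx[F] = ∂F/∂x + (∂F/∂y)·y' = 0, solve for y':
  (∂F/∂y)·y' = -∂F/∂x
  dy/dx = -(∂F/∂x)/(∂F/∂y) = -(2x/25 + 8/25)/(2y/9 - 8/9)
        = -(2(x + 4)/25)/(2(y - 4)/9) = 9(-x - 4)/(25(y - 4))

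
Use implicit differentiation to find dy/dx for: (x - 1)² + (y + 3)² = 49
Differentiate both sides with respect to x, treating y as y(x). By the chain rule, any term containing y contributes a factor of y' = dy/dx when we differentiate it.

Move every term to one side and write the relation as F(x, y) = 0. Term by term,
  d/dx[(x - 1)^2] = 2x - 2
  d/dx[(y + 3)^2] = 2·y'(y + 3)
  d/dx[-49] = 0

The pieces without y' make up ∂F/∂x and the coefficient of y' is ∂F/∂y:
  ∂F/∂x = 2x - 2,
  ∂F/∂y = 2y + 6.

Since d/dx[F] = ∂F/∂x + (∂F/∂y)·y' = 0, solve for y':
  (∂F/∂y)·y' = -∂F/∂x
  dy/dx = -(∂F/∂x)/(∂F/∂y) = -(2x - 2)/(2y + 6) = (1 - x)/(y + 3)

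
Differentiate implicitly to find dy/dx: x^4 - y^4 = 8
Take d/dx of both sides. Since y is implicitly a function of x, the chain rule attaches a y' = dy/dx factor whenever we differentiate through y.

Set F(x, y) = (left side) − (right side), so the curve is F = 0. Differentiating each term of F:
  d/dx[x^4] = 4x^3
  d/dx[-y^4] = -4y^3·y'
  d/dx[-8] = 0

Collecting, the y'-free part is the partial derivative in x and the y' coefficient is the partial derivative in y:
  ∂F/∂x = 4x^3
  ∂F/∂y = -4y^3

so d/dx[F(x, y(x))] = ∂F/∂x + (∂F/∂y)·y' = 0. Rearranging,
  dy/dx = -(∂F/∂x)/(∂F/∂y) = -(4x^3)/(-4y^3) = x^3/y^3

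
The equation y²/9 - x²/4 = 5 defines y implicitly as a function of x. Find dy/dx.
Apply d/dx to both sides, remembering that y depends on x. Each occurrence of y therefore brings in a y' = dy/dx via the chain rule.

With F(x, y) equal to the left-hand side minus the right, differentiate F term by term:
  d/dx[-x^2/4] = -x/2
  d/dx[y^2/9] = 2y·y'/9
  d/dx[-5] = 0
Adding these up, d/dx[F] = 0 becomes
  (-x/2) + (2y/9)·y' = 0,
so isolating y',
  dy/dx = -(-x/2)/(2y/9) = 9x/(4y)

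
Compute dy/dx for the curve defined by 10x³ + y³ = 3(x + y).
Take d/dx of both sides. Since y is implicitly a function of x, the chain rule attaches a y' = dy/dx factor whenever we differentiate through y.

Set F(x, y) = (left side) − (right side), so the curve is F = 0. Differentiating each term of F:
  d/dx[10x^3] = 30x^2
  d/dx[-3x] = -3
  d/dx[y^3] = 3y^2·y'
  d/dx[-3y] = -3·y'

Collecting, the y'-free part is the partial derivative in x and the y' coefficient is the partial derivative in y:
  ∂F/∂x = 30x^2 - 3
  ∂F/∂y = 3y^2 - 3

so d/dx[F(x, y(x))] = ∂F/∂x + (∂F/∂y)·y' = 0. Rearranging,
  dy/dx = -(∂F/∂x)/(∂F/∂y) = -(30x^2 - 3)/(3y^2 - 3) = (1 - 10x^2)/(y^2 - 1)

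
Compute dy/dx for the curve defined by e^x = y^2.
Differentiate both sides with respect to x, treating y as y(x). By the chain rule, any term containing y contributes a factor of y' = dy/dx when we differentiate it.

Move every term to one side and write the relation as F(x, y) = 0. Term by term,
  d/dx[-y^2] = -2y·y'
  d/dx[e^(x)] = e^(x)

The pieces without y' make up ∂F/∂x and the coefficient of y' is ∂F/∂y:
  ∂F/∂x = e^(x),
  ∂F/∂y = -2y.

Since d/dx[F] = ∂F/∂x + (∂F/∂y)·y' = 0, solve for y':
  (∂F/∂y)·y' = -∂F/∂x
  dy/dx = -(∂F/∂x)/(∂F/∂y) = -(e^(x))/(-2y) = e^(x)/(2y)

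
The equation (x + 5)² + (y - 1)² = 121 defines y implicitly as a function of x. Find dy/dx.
Differentiate the relation implicitly: treat y = y(x) and apply the chain rule, so every y-derivative picks up a y' = dy/dx factor.

With everything moved to the left-hand side, differentiate term by term:
  d/dx[(x + 5)^2] = 2x + 10
  d/dx[(y - 1)^2] = 2·y'(y - 1)
  d/dx[-121] = 0

Separating the contributions that come from x directly and those that come through y:
  without y':      2x + 10
  multiplying y':  2y - 2

so (2x + 10) + (2y - 2)·y' = 0, and therefore
  dy/dx = -(2x + 10)/(2y - 2) = (-x - 5)/(y - 1)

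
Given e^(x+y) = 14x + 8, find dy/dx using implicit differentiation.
Apply d/dx to both sides, remembering that y depends on x. Each occurrence of y therefore brings in a y' = dy/dx via the chain rule.

With F(x, y) equal to the left-hand side minus the right, differentiate F term by term:
  d/dx[-14x] = -14
  d/dx[e^(x + y)] = (y' + 1)·e^(x + y)
  d/dx[-8] = 0
Adding these up, d/dx[F] = 0 becomes
  (e^(x + y) - 14) + (e^(x + y))·y' = 0,
so isolating y',
  dy/dx = -(e^(x + y) - 14)/(e^(x + y)) = 14e^(-x - y) - 1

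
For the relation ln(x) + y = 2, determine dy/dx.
Differentiate both sides with respect to x, treating y as y(x). By the chain rule, any term containing y contributes a factor of y' = dy/dx when we differentiate it.

Move every term to one side and write the relation as F(x, y) = 0. Term by term,
  d/dx[y] = y'
  d/dx[ln(x)] = 1/x
  d/dx[-2] = 0

The pieces without y' make up ∂F/∂x and the coefficient of y' is ∂F/∂y:
  ∂F/∂x = 1/x,
  ∂F/∂y = 1.

Since d/dx[F] = ∂F/∂x + (∂F/∂y)·y' = 0, solve for y':
  (∂F/∂y)·y' = -∂F/∂x
  dy/dx = -(∂F/∂x)/(∂F/∂y) = -(1/x)/(1) = -1/x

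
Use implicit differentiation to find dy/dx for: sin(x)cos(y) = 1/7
Differentiate both sides with respect to x, treating y as y(x). By the chain rule, any term containing y contributes a factor of y' = dy/dx when we differentiate it.

Move every term to one side and write the relation as F(x, y) = 0. Term by term,
  d/dx[sin(x)·cos(y)] = -y'·sin(x)·sin(y) + cos(x)·cos(y)
  d/dx[-1/7] = 0

The pieces without y' make up ∂F/∂x and the coefficient of y' is ∂F/∂y:
  ∂F/∂x = cos(x)·cos(y),
  ∂F/∂y = -sin(x)·sin(y).

Since d/dx[F] = ∂F/∂x + (∂F/∂y)·y' = 0, solve for y':
  (∂F/∂y)·y' = -∂F/∂x
  dy/dx = -(∂F/∂x)/(∂F/∂y) = -(cos(x)·cos(y))/(-sin(x)·sin(y)) = 1/(tan(x)·tan(y))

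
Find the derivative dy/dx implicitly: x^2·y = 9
Differentiate the relation implicitly: treat y = y(x) and apply the chain rule, so every y-derivative picks up a y' = dy/dx factor.

With everything moved to the left-hand side, differentiate term by term:
  d/dx[x^2y] = x^2·y' + 2xy
  d/dx[-9] = 0

Separating the contributions that come from x directly and those that come through y:
  without y':      2xy
  multiplying y':  x^2

so (2xy) + (x^2)·y' = 0, and therefore
  dy/dx = -(2xy)/(x^2) = -2y/x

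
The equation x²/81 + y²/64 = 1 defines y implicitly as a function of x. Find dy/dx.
Differentiate both sides with respect to x, treating y as y(x). By the chain rule, any term containing y contributes a factor of y' = dy/dx when we differentiate it.

Move every term to one side and write the relation as F(x, y) = 0. Term by term,
  d/dx[x^2/81] = 2x/81
  d/dx[y^2/64] = y·y'/32
  d/dx[-1] = 0

The pieces without y' make up ∂F/∂x and the coefficient of y' is ∂F/∂y:
  ∂F/∂x = 2x/81,
  ∂F/∂y = y/32.

Since d/dx[F] = ∂F/∂x + (∂F/∂y)·y' = 0, solve for y':
  (∂F/∂y)·y' = -∂F/∂x
  dy/dx = -(∂F/∂x)/(∂F/∂y) = -(2x/81)/(y/32) = -64x/(81y)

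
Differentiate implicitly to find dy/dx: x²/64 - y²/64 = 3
Differentiate both sides with respect to x, treating y as y(x). By the chain rule, any term containing y contributes a factor of y' = dy/dx when we differentiate it.

Move every term to one side and write the relation as F(x, y) = 0. Term by term,
  d/dx[x^2/64] = x/32
  d/dx[-y^2/64] = -y·y'/32
  d/dx[-3] = 0

The pieces without y' make up ∂F/∂x and the coefficient of y' is ∂F/∂y:
  ∂F/∂x = x/32,
  ∂F/∂y = -y/32.

Since d/dx[F] = ∂F/∂x + (∂F/∂y)·y' = 0, solve for y':
  (∂F/∂y)·y' = -∂F/∂x
  dy/dx = -(∂F/∂x)/(∂F/∂y) = -(x/32)/(-y/32) = x/y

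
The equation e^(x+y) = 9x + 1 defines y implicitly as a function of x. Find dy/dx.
Differentiate both sides with respect to x, treating y as y(x). By the chain rule, any term containing y contributes a factor of y' = dy/dx when we differentiate it.

Move every term to one side and write the relation as F(x, y) = 0. Term by term,
  d/dx[-9x] = -9
  d/dx[e^(x + y)] = (y' + 1)·e^(x + y)
  d/dx[-1] = 0

The pieces without y' make up ∂F/∂x and the coefficient of y' is ∂F/∂y:
  ∂F/∂x = e^(x + y) - 9,
  ∂F/∂y = e^(x + y).

Since d/dx[F] = ∂F/∂x + (∂F/∂y)·y' = 0, solve for y':
  (∂F/∂y)·y' = -∂F/∂x
  dy/dx = -(∂F/∂x)/(∂F/∂y) = -(e^(x + y) - 9)/(e^(x + y)) = 9e^(-x - y) - 1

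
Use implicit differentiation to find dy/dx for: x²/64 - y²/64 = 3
Take d/dx of both sides. Since y is implicitly a function of x, the chain rule attaches a y' = dy/dx factor whenever we differentiate through y.

Set F(x, y) = (left side) − (right side), so the curve is F = 0. Differentiating each term of F:
  d/dx[x^2/64] = x/32
  d/dx[-y^2/64] = -y·y'/32
  d/dx[-3] = 0

Collecting, the y'-free part is the partial derivative in x and the y' coefficient is the partial derivative in y:
  ∂F/∂x = x/32
  ∂F/∂y = -y/32

so d/dx[F(x, y(x))] = ∂F/∂x + (∂F/∂y)·y' = 0. Rearranging,
  dy/dx = -(∂F/∂x)/(∂F/∂y) = -(x/32)/(-y/32) = x/y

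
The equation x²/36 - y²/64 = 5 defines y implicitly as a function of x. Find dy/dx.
Take d/dx of both sides. Since y is implicitly a function of x, the chain rule attaches a y' = dy/dx factor whenever we differentiate through y.

Set F(x, y) = (left side) − (right side), so the curve is F = 0. Differentiating each term of F:
  d/dx[x^2/36] = x/18
  d/dx[-y^2/64] = -y·y'/32
  d/dx[-5] = 0

Collecting, the y'-free part is the partial derivative in x and the y' coefficient is the partial derivative in y:
  ∂F/∂x = x/18
  ∂F/∂y = -y/32

so d/dx[F(x, y(x))] = ∂F/∂x + (∂F/∂y)·y' = 0. Rearranging,
  dy/dx = -(∂F/∂x)/(∂F/∂y) = -(x/18)/(-y/32) = 16x/(9y)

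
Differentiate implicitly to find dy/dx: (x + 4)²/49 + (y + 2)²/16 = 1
Take d/dx of both sides. Since y is implicitly a function of x, the chain rule attaches a y' = dy/dx factor whenever we differentiate through y.

Set F(x, y) = (left side) − (right side), so the curve is F = 0. Differentiating each term of F:
  d/dx[(x + 4)^2/49] = 2x/49 + 8/49
  d/dx[(y + 2)^2/16] = y'(y + 2)/8
  d/dx[-1] = 0

Collecting, the y'-free part is the partial derivative in x and the y' coefficient is the partial derivative in y:
  ∂F/∂x = 2x/49 + 8/49
  ∂F/∂y = y/8 + 1/4

so d/dx[F(x, y(x))] = ∂F/∂x + (∂F/∂y)·y' = 0. Rearranging,
  dy/dx = -(∂F/∂x)/(∂F/∂y) = -(2x/49 + 8/49)/(y/8 + 1/4)
        = -(2(x + 4)/49)/((y + 2)/8) = 16(-x - 4)/(49(y + 2))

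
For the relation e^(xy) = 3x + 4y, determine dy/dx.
Take d/dx of both sides. Since y is implicitly a function of x, the chain rule attaches a y' = dy/dx factor whenever we differentiate through y.

Set F(x, y) = (left side) − (right side), so the curve is F = 0. Differentiating each term of F:
  d/dx[-3x] = -3
  d/dx[-4y] = -4·y'
  d/dx[e^(xy)] = (x·y' + y)·e^(xy)

Collecting, the y'-free part is the partial derivative in x and the y' coefficient is the partial derivative in y:
  ∂F/∂x = y·e^(xy) - 3
  ∂F/∂y = x·e^(xy) - 4

so d/dx[F(x, y(x))] = ∂F/∂x + (∂F/∂y)·y' = 0. Rearranging,
  dy/dx = -(∂F/∂x)/(∂F/∂y) = -(y·e^(xy) - 3)/(x·e^(xy) - 4) = (-y·e^(xy) + 3)/(x·e^(xy) - 4)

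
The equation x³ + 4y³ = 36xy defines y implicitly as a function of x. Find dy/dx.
Take d/dx of both sides. Since y is implicitly a function of x, the chain rule attaches a y' = dy/dx factor whenever we differentiate through y.

Set F(x, y) = (left side) − (right side), so the curve is F = 0. Differentiating each term of F:
  d/dx[x^3] = 3x^2
  d/dx[-36xy] = -36x·y' - 36y
  d/dx[4y^3] = 12y^2·y'

Collecting, the y'-free part is the partial derivative in x and the y' coefficient is the partial derivative in y:
  ∂F/∂x = 3x^2 - 36y
  ∂F/∂y = -36x + 12y^2

so d/dx[F(x, y(x))] = ∂F/∂x + (∂F/∂y)·y' = 0. Rearranging,
  dy/dx = -(∂F/∂x)/(∂F/∂y) = -(3x^2 - 36y)/(-36x + 12y^2) = (x^2 - 12y)/(4(3x - y^2))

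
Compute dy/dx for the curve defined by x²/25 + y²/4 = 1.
Take d/dx of both sides. Since y is implicitly a function of x, the chain rule attaches a y' = dy/dx factor whenever we differentiate through y.

Set F(x, y) = (left side) − (right side), so the curve is F = 0. Differentiating each term of F:
  d/dx[x^2/25] = 2x/25
  d/dx[y^2/4] = y·y'/2
  d/dx[-1] = 0

Collecting, the y'-free part is the partial derivative in x and the y' coefficient is the partial derivative in y:
  ∂F/∂x = 2x/25
  ∂F/∂y = y/2

so d/dx[F(x, y(x))] = ∂F/∂x + (∂F/∂y)·y' = 0. Rearranging,
  dy/dx = -(∂F/∂x)/(∂F/∂y) = -(2x/25)/(y/2) = -4x/(25y)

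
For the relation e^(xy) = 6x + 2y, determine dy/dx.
Apply d/dx to both sides, remembering that y depends on x. Each occurrence of y therefore brings in a y' = dy/dx via the chain rule.

With F(x, y) equal to the left-hand side minus the right, differentiate F term by term:
  d/dx[-6x] = -6
  d/dx[-2y] = -2·y'
  d/dx[e^(xy)] = (x·y' + y)·e^(xy)
Adding these up, d/dx[F] = 0 becomes
  (y·e^(xy) - 6) + (x·e^(xy) - 2)·y' = 0,
so isolating y',
  dy/dx = -(y·e^(xy) - 6)/(x·e^(xy) - 2) = (-y·e^(xy) + 6)/(x·e^(xy) - 2)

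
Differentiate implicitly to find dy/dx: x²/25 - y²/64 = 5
Take d/dx of both sides. Since y is implicitly a function of x, the chain rule attaches a y' = dy/dx factor whenever we differentiate through y.

Set F(x, y) = (left side) − (right side), so the curve is F = 0. Differentiating each term of F:
  d/dx[x^2/25] = 2x/25
  d/dx[-y^2/64] = -y·y'/32
  d/dx[-5] = 0

Collecting, the y'-free part is the partial derivative in x and the y' coefficient is the partial derivative in y:
  ∂F/∂x = 2x/25
  ∂F/∂y = -y/32

so d/dx[F(x, y(x))] = ∂F/∂x + (∂F/∂y)·y' = 0. Rearranging,
  dy/dx = -(∂F/∂x)/(∂F/∂y) = -(2x/25)/(-y/32) = 64x/(25y)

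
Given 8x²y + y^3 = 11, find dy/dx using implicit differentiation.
Take d/dx of both sides. Since y is implicitly a function of x, the chain rule attaches a y' = dy/dx factor whenever we differentiate through y.

Set F(x, y) = (left side) − (right side), so the curve is F = 0. Differentiating each term of F:
  d/dx[8x^2y] = 8x^2·y' + 16xy
  d/dx[y^3] = 3y^2·y'
  d/dx[-11] = 0

Collecting, the y'-free part is the partial derivative in x and the y' coefficient is the partial derivative in y:
  ∂F/∂x = 16xy
  ∂F/∂y = 8x^2 + 3y^2

so d/dx[F(x, y(x))] = ∂F/∂x + (∂F/∂y)·y' = 0. Rearranging,
  dy/dx = -(∂F/∂x)/(∂F/∂y) = -(16xy)/(8x^2 + 3y^2) = -16xy/(8x^2 + 3y^2)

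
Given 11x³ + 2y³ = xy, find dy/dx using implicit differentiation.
Take d/dx of both sides. Since y is implicitly a function of x, the chain rule attaches a y' = dy/dx factor whenever we differentiate through y.

Set F(x, y) = (left side) − (right side), so the curve is F = 0. Differentiating each term of F:
  d/dx[11x^3] = 33x^2
  d/dx[-xy] = -x·y' - y
  d/dx[2y^3] = 6y^2·y'

Collecting, the y'-free part is the partial derivative in x and the y' coefficient is the partial derivative in y:
  ∂F/∂x = 33x^2 - y
  ∂F/∂y = -x + 6y^2

so d/dx[F(x, y(x))] = ∂F/∂x + (∂F/∂y)·y' = 0. Rearranging,
  dy/dx = -(∂F/∂x)/(∂F/∂y) = -(33x^2 - y)/(-x + 6y^2) = (33x^2 - y)/(x - 6y^2)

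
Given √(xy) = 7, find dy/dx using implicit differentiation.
Differentiate the relation implicitly: treat y = y(x) and apply the chain rule, so every y-derivative picks up a y' = dy/dx factor.

With everything moved to the left-hand side, differentiate term by term:
  d/dx[√(xy)] = √(xy)(x·y'/2 + y/2)/(xy)
  d/dx[-7] = 0

Separating the contributions that come from x directly and those that come through y:
  without y':      √(xy)/(2x)
  multiplying y':  √(xy)/(2y)

so (√(xy)/(2x)) + (√(xy)/(2y))·y' = 0, and therefore
  dy/dx = -(√(xy)/(2x))/(√(xy)/(2y)) = -y/x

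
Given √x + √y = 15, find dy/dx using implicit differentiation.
Differentiate both sides with respect to x, treating y as y(x). By the chain rule, any term containing y contributes a factor of y' = dy/dx when we differentiate it.

Move every term to one side and write the relation as F(x, y) = 0. Term by term,
  d/dx[√(x)] = 1/(2√(x))
  d/dx[√(y)] = y'/(2√(y))
  d/dx[-15] = 0

The pieces without y' make up ∂F/∂x and the coefficient of y' is ∂F/∂y:
  ∂F/∂x = 1/(2√(x)),
  ∂F/∂y = 1/(2√(y)).

Since d/dx[F] = ∂F/∂x + (∂F/∂y)·y' = 0, solve for y':
  (∂F/∂y)·y' = -∂F/∂x
  dy/dx = -(∂F/∂x)/(∂F/∂y) = -(1/(2√(x)))/(1/(2√(y))) = -√(y)/√(x)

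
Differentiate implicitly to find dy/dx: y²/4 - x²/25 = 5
Differentiate the relation implicitly: treat y = y(x) and apply the chain rule, so every y-derivative picks up a y' = dy/dx factor.

With everything moved to the left-hand side, differentiate term by term:
  d/dx[-x^2/25] = -2x/25
  d/dx[y^2/4] = y·y'/2
  d/dx[-5] = 0

Separating the contributions that come from x directly and those that come through y:
  without y':      -2x/25
  multiplying y':  y/2

so (-2x/25) + (y/2)·y' = 0, and therefore
  dy/dx = -(-2x/25)/(y/2) = 4x/(25y)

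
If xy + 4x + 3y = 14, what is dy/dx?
Differentiate both sides with respect to x, treating y as y(x). By the chain rule, any term containing y contributes a factor of y' = dy/dx when we differentiate it.

Move every term to one side and write the relation as F(x, y) = 0. Term by term,
  d/dx[xy] = x·y' + y
  d/dx[4x] = 4
  d/dx[3y] = 3·y'
  d/dx[-14] = 0

The pieces without y' make up ∂F/∂x and the coefficient of y' is ∂F/∂y:
  ∂F/∂x = y + 4,
  ∂F/∂y = x + 3.

Since d/dx[F] = ∂F/∂x + (∂F/∂y)·y' = 0, solve for y':
  (∂F/∂y)·y' = -∂F/∂x
  dy/dx = -(∂F/∂x)/(∂F/∂y) = -(y + 4)/(x + 3) = (-y - 4)/(x + 3)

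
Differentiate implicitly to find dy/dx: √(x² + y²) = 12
Differentiate both sides with respect to x, treating y as y(x). By the chain rule, any term containing y contributes a factor of y' = dy/dx when we differentiate it.

Move every term to one side and write the relation as F(x, y) = 0. Term by term,
  d/dx[√(x^2 + y^2)] = (x + y·y')/√(x^2 + y^2)
  d/dx[-12] = 0

The pieces without y' make up ∂F/∂x and the coefficient of y' is ∂F/∂y:
  ∂F/∂x = x/√(x^2 + y^2),
  ∂F/∂y = y/√(x^2 + y^2).

Since d/dx[F] = ∂F/∂x + (∂F/∂y)·y' = 0, solve for y':
  (∂F/∂y)·y' = -∂F/∂x
  dy/dx = -(∂F/∂x)/(∂F/∂y) = -(x/√(x^2 + y^2))/(y/√(x^2 + y^2)) = -x/y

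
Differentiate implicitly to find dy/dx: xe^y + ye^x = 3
Apply d/dx to both sides, remembering that y depends on x. Each occurrence of y therefore brings in a y' = dy/dx via the chain rule.

With F(x, y) equal to the left-hand side minus the right, differentiate F term by term:
  d/dx[x·e^(y)] = x·y'·e^(y) + e^(y)
  d/dx[y·e^(x)] = y·e^(x) + y'·e^(x)
  d/dx[-3] = 0
Adding these up, d/dx[F] = 0 becomes
  (y·e^(x) + e^(y)) + (x·e^(y) + e^(x))·y' = 0,
so isolating y',
  dy/dx = -(y·e^(x) + e^(y))/(x·e^(y) + e^(x)) = (-y·e^(x) - e^(y))/(x·e^(y) + e^(x))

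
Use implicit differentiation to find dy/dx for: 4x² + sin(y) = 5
Take d/dx of both sides. Since y is implicitly a function of x, the chain rule attaches a y' = dy/dx factor whenever we differentiate through y.

Set F(x, y) = (left side) − (right side), so the curve is F = 0. Differentiating each term of F:
  d/dx[4x^2] = 8x
  d/dx[sin(y)] = y'·cos(y)
  d/dx[-5] = 0

Collecting, the y'-free part is the partial derivative in x and the y' coefficient is the partial derivative in y:
  ∂F/∂x = 8x
  ∂F/∂y = cos(y)

so d/dx[F(x, y(x))] = ∂F/∂x + (∂F/∂y)·y' = 0. Rearranging,
  dy/dx = -(∂F/∂x)/(∂F/∂y) = -(8x)/(cos(y)) = -8x/cos(y)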